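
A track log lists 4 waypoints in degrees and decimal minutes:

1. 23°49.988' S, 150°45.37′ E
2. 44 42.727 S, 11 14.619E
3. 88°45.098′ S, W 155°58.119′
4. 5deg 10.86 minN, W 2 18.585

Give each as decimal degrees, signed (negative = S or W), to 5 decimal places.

1. -23.83313, 150.75617
2. -44.71212, 11.24365
3. -88.75163, -155.96865
4. 5.18100, -2.30975

Point 1:
  φ: 23 + 49.988/60 = 23.833133
  hemisphere S, so the sign is −
  Longitude: 45.37′ = 0.756167°; total 150.756167
  E ⇒ keep positive
Point 2:
  φ: 44 + 42.727/60 = 44.712117
  S ⇒ negate
  Longitude: 11 + 14.619/60 = 11.243650
  E → positive
Point 3:
  Lat: 88 + 45.098/60 = 88.751633
  S → negative
  Longitude: 58.119′ = 0.968650°; total 155.968650
  hemisphere W, so the sign is −
Point 4:
  Lat: 10.86′ = 0.181000°; total 5.181000
  N → positive
  Longitude: 18.585′ = 0.309750°; total 2.309750
  hemisphere W, so the sign is −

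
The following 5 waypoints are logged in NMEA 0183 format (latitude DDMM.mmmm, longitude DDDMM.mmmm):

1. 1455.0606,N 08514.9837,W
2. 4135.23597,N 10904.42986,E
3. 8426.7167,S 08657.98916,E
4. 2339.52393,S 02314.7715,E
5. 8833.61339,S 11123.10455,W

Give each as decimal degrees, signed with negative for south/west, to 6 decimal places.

Point 1:
  Latitude: degrees = first 2 digits = 14, minutes = 55.0606; 14 + 55.0606/60 = 14.9176767
  N → positive
  Longitude: split at 3 digits → 085° and 14.9837′; 85 + 14.9837/60 = 85.2497283
  W ⇒ negate
Point 2:
  Lat: split at 2 digits → 41° and 35.23597′; 41 + 35.23597/60 = 41.5872662
  N ⇒ keep positive
  λ: split at 3 digits → 109° and 4.42986′; 109 + 4.42986/60 = 109.0738310
  E → positive
Point 3:
  Lat: degrees = first 2 digits = 84, minutes = 26.7167; 84 + 26.7167/60 = 84.4452783
  S ⇒ negate
  Longitude: split at 3 digits → 086° and 57.98916′; 86 + 57.98916/60 = 86.9664860
  E ⇒ keep positive
Point 4:
  φ: split at 2 digits → 23° and 39.52393′; 23 + 39.52393/60 = 23.6587322
  hemisphere S, so the sign is −
  Lon: degrees = first 3 digits = 23, minutes = 14.7715; 23 + 14.7715/60 = 23.2461917
  E ⇒ keep positive
Point 5:
  Lat: degrees = first 2 digits = 88, minutes = 33.61339; 88 + 33.61339/60 = 88.5602232
  hemisphere S, so the sign is −
  Lon: degrees = first 3 digits = 111, minutes = 23.10455; 111 + 23.10455/60 = 111.3850758
  hemisphere W, so the sign is −

1. 14.917677, -85.249728
2. 41.587266, 109.073831
3. -84.445278, 86.966486
4. -23.658732, 23.246192
5. -88.560223, -111.385076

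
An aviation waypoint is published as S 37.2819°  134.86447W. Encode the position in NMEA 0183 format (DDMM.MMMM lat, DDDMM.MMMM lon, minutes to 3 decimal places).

φ: 37° + 0.281900 × 60 = 37° 16.91400′
Longitude: 134° + 0.864470 × 60 = 134° 51.86820′

3716.914,S / 13451.868,W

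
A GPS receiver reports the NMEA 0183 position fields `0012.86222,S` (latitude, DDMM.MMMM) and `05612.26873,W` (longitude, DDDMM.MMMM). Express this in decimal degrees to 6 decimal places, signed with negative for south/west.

-0.214370, -56.204479

Lat: split at 2 digits → 00° and 12.86222′; 0 + 12.86222/60 = 0.2143703
hemisphere S, so the sign is −
λ: split at 3 digits → 056° and 12.26873′; 56 + 12.26873/60 = 56.2044788
W ⇒ negate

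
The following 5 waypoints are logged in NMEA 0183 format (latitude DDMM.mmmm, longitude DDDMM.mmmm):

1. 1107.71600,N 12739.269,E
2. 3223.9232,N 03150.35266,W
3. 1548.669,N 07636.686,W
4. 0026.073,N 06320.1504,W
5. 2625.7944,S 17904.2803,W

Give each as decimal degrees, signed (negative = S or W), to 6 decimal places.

1. 11.128600, 127.654483
2. 32.398720, -31.839211
3. 15.811150, -76.611433
4. 0.434550, -63.335840
5. -26.429907, -179.071338

Point 1:
  Latitude: split at 2 digits → 11° and 7.716′; 11 + 7.716/60 = 11.1286000
  N → positive
  Lon: split at 3 digits → 127° and 39.269′; 127 + 39.269/60 = 127.6544833
  E → positive
Point 2:
  Lat: degrees = first 2 digits = 32, minutes = 23.9232; 32 + 23.9232/60 = 32.3987200
  N ⇒ keep positive
  Lon: split at 3 digits → 031° and 50.35266′; 31 + 50.35266/60 = 31.8392110
  W → negative
Point 3:
  φ: degrees = first 2 digits = 15, minutes = 48.669; 15 + 48.669/60 = 15.8111500
  N → positive
  Lon: degrees = first 3 digits = 76, minutes = 36.686; 76 + 36.686/60 = 76.6114333
  hemisphere W, so the sign is −
Point 4:
  φ: split at 2 digits → 00° and 26.073′; 0 + 26.073/60 = 0.4345500
  N → positive
  Lon: split at 3 digits → 063° and 20.1504′; 63 + 20.1504/60 = 63.3358400
  W → negative
Point 5:
  φ: split at 2 digits → 26° and 25.7944′; 26 + 25.7944/60 = 26.4299067
  S ⇒ negate
  λ: degrees = first 3 digits = 179, minutes = 4.2803; 179 + 4.2803/60 = 179.0713383
  W → negative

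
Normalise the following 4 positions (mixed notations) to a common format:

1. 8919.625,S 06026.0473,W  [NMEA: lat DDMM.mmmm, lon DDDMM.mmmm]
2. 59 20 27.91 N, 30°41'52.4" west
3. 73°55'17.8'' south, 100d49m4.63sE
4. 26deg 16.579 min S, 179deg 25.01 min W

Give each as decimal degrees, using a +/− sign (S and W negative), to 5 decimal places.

Point 1:
  φ: split at 2 digits → 89° and 19.625′; 89 + 19.625/60 = 89.327083
  hemisphere S, so the sign is −
  Longitude: split at 3 digits → 060° and 26.0473′; 60 + 26.0473/60 = 60.434122
  hemisphere W, so the sign is −
Point 2:
  Latitude: 59° + 20/60 + 27.91/3600 = 59 + 0.333333 + 0.007753 = 59.341086
  N → positive
  λ: 30° + 41/60 + 52.4/3600 = 30 + 0.683333 + 0.014556 = 30.697889
  W ⇒ negate
Point 3:
  φ: 73° + 55/60 + 17.8/3600 = 73 + 0.916667 + 0.004944 = 73.921611
  hemisphere S, so the sign is −
  Lon: 49′ + 4.63″ = 49.07717′; 100 + 49.07717/60 = 100.817953
  E ⇒ keep positive
Point 4:
  Latitude: 16.579′ = 0.276317°; total 26.276317
  S ⇒ negate
  Lon: 179 + 25.01/60 = 179.416833
  W → negative

1. -89.32708, -60.43412
2. 59.34109, -30.69789
3. -73.92161, 100.81795
4. -26.27632, -179.41683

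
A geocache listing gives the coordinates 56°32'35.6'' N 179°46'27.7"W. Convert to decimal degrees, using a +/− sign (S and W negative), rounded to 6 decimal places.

φ: 32′ + 35.6″ = 32.59333′; 56 + 32.59333/60 = 56.5432222
N → positive
Longitude: 179 + 46/60 + 27.7/3600 = 179.7743611
W ⇒ negate

56.543222, -179.774361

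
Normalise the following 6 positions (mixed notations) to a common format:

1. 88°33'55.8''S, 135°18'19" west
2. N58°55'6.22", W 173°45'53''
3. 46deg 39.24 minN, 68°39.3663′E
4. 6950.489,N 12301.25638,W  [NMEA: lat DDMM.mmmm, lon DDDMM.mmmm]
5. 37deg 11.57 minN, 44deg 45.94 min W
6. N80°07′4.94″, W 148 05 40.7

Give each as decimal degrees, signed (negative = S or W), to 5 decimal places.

Point 1:
  Latitude: 88 + 33/60 + 55.8/3600 = 88.565500
  S ⇒ negate
  Longitude: 18′ + 19″ = 18.31667′; 135 + 18.31667/60 = 135.305278
  W ⇒ negate
Point 2:
  Lat: 55′ + 6.22″ = 55.10367′; 58 + 55.10367/60 = 58.918394
  N → positive
  λ: 173° + 45/60 + 53/3600 = 173 + 0.750000 + 0.014722 = 173.764722
  hemisphere W, so the sign is −
Point 3:
  Latitude: 39.24′ = 0.654000°; total 46.654000
  N → positive
  Lon: 39.3663′ = 0.656105°; total 68.656105
  E ⇒ keep positive
Point 4:
  Latitude: degrees = first 2 digits = 69, minutes = 50.489; 69 + 50.489/60 = 69.841483
  N → positive
  Longitude: split at 3 digits → 123° and 1.25638′; 123 + 1.25638/60 = 123.020940
  W → negative
Point 5:
  Latitude: 11.57′ = 0.192833°; total 37.192833
  N → positive
  Lon: 45.94′ = 0.765667°; total 44.765667
  hemisphere W, so the sign is −
Point 6:
  Latitude: 80° + 7/60 + 4.94/3600 = 80 + 0.116667 + 0.001372 = 80.118039
  N → positive
  λ: 148 + 5/60 + 40.7/3600 = 148.094639
  W ⇒ negate

1. -88.56550, -135.30528
2. 58.91839, -173.76472
3. 46.65400, 68.65611
4. 69.84148, -123.02094
5. 37.19283, -44.76567
6. 80.11804, -148.09464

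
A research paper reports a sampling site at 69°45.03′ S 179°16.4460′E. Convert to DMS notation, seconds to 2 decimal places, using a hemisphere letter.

Latitude: fractional minutes 0.03000 × 60 = 1.8000″
Lon: 16.44600′ → 16′ and 0.44600 × 60 = 26.7600″

69°45′1.80″ S, 179°16′26.76″ E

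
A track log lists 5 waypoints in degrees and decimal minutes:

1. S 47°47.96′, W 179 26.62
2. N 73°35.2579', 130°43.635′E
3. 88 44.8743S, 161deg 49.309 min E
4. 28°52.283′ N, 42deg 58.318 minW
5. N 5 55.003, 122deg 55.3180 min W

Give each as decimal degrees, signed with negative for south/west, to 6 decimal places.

1. -47.799333, -179.443667
2. 73.587632, 130.727250
3. -88.747905, 161.821817
4. 28.871383, -42.971967
5. 5.916717, -122.921967

Point 1:
  φ: 47.96′ = 0.799333°; total 47.7993333
  S ⇒ negate
  Lon: 26.62′ = 0.443667°; total 179.4436667
  W → negative
Point 2:
  φ: 73 + 35.2579/60 = 73.5876317
  N ⇒ keep positive
  Longitude: 130 + 43.635/60 = 130.7272500
  E ⇒ keep positive
Point 3:
  φ: 88 + 44.8743/60 = 88.7479050
  S → negative
  Lon: 49.309′ = 0.821817°; total 161.8218167
  E → positive
Point 4:
  φ: 52.283′ = 0.871383°; total 28.8713833
  N → positive
  Lon: 42 + 58.318/60 = 42.9719667
  W → negative
Point 5:
  Lat: 5 + 55.003/60 = 5.9167167
  N → positive
  λ: 122 + 55.318/60 = 122.9219667
  hemisphere W, so the sign is −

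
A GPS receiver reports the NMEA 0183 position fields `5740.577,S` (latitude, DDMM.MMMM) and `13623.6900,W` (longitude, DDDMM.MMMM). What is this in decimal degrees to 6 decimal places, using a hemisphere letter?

57.676283° S, 136.394833° W

φ: degrees = first 2 digits = 57, minutes = 40.577; 57 + 40.577/60 = 57.6762833
λ: degrees = first 3 digits = 136, minutes = 23.69; 136 + 23.69/60 = 136.3948333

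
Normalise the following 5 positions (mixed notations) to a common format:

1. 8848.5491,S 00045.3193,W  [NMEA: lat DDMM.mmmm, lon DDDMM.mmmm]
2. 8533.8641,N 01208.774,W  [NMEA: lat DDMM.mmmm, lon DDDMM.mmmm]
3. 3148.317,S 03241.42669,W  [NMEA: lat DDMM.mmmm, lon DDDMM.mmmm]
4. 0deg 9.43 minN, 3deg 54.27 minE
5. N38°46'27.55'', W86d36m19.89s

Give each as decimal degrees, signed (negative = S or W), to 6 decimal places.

1. -88.809152, -0.755322
2. 85.564402, -12.146233
3. -31.805283, -32.690445
4. 0.157167, 3.904500
5. 38.774319, -86.605525

Point 1:
  Latitude: degrees = first 2 digits = 88, minutes = 48.5491; 88 + 48.5491/60 = 88.8091517
  hemisphere S, so the sign is −
  λ: split at 3 digits → 000° and 45.3193′; 0 + 45.3193/60 = 0.7553217
  W → negative
Point 2:
  φ: split at 2 digits → 85° and 33.8641′; 85 + 33.8641/60 = 85.5644017
  N ⇒ keep positive
  Longitude: split at 3 digits → 012° and 8.774′; 12 + 8.774/60 = 12.1462333
  W → negative
Point 3:
  φ: degrees = first 2 digits = 31, minutes = 48.317; 31 + 48.317/60 = 31.8052833
  S ⇒ negate
  Longitude: split at 3 digits → 032° and 41.42669′; 32 + 41.42669/60 = 32.6904448
  W ⇒ negate
Point 4:
  Latitude: 9.43′ = 0.157167°; total 0.1571667
  N → positive
  Longitude: 3 + 54.27/60 = 3.9045000
  E → positive
Point 5:
  Latitude: 46′ + 27.55″ = 46.45917′; 38 + 46.45917/60 = 38.7743194
  N ⇒ keep positive
  Lon: 86 + 36/60 + 19.89/3600 = 86.6055250
  hemisphere W, so the sign is −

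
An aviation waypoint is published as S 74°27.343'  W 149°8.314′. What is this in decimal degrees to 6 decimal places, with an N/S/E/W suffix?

74.455717° S, 149.138567° W

φ: 74 + 27.343/60 = 74.4557167
λ: 149 + 8.314/60 = 149.1385667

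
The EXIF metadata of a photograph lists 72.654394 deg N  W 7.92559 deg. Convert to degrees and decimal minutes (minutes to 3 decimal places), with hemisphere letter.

Lat: fractional part 0.654394 → 39.26364 minutes
λ: minutes = (7.925590 − 7) × 60 = 55.53540

72° 39.264′ N, 7° 55.535′ W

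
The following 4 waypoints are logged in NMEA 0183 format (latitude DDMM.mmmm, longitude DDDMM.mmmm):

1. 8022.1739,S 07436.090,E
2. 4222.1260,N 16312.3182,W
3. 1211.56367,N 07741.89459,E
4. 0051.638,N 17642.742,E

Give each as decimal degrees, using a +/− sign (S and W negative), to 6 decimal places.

1. -80.369565, 74.601500
2. 42.368767, -163.205303
3. 12.192728, 77.698243
4. 0.860633, 176.712367

Point 1:
  φ: split at 2 digits → 80° and 22.1739′; 80 + 22.1739/60 = 80.3695650
  hemisphere S, so the sign is −
  Longitude: split at 3 digits → 074° and 36.09′; 74 + 36.09/60 = 74.6015000
  E → positive
Point 2:
  φ: degrees = first 2 digits = 42, minutes = 22.126; 42 + 22.126/60 = 42.3687667
  N → positive
  λ: degrees = first 3 digits = 163, minutes = 12.3182; 163 + 12.3182/60 = 163.2053033
  hemisphere W, so the sign is −
Point 3:
  Latitude: degrees = first 2 digits = 12, minutes = 11.56367; 12 + 11.56367/60 = 12.1927278
  N → positive
  λ: split at 3 digits → 077° and 41.89459′; 77 + 41.89459/60 = 77.6982432
  E ⇒ keep positive
Point 4:
  φ: degrees = first 2 digits = 0, minutes = 51.638; 0 + 51.638/60 = 0.8606333
  N ⇒ keep positive
  Longitude: split at 3 digits → 176° and 42.742′; 176 + 42.742/60 = 176.7123667
  E → positive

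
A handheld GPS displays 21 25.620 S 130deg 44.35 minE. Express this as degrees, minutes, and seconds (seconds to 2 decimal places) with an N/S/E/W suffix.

Lat: 25.62000′ → 25′ and 0.62000 × 60 = 37.2000″
Longitude: 44.35000′ → 44′ and 0.35000 × 60 = 21.0000″

21°25′37.20″ S, 130°44′21.00″ E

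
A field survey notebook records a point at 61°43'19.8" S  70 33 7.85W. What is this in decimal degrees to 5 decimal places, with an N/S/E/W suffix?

φ: 43′ + 19.8″ = 43.33000′; 61 + 43.33000/60 = 61.722167
Lon: 70 + 33/60 + 7.85/3600 = 70.552181

61.72217° S, 70.55218° W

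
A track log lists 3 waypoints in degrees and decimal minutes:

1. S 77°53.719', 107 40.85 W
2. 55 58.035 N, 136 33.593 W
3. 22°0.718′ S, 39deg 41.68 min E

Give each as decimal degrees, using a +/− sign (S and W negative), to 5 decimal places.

1. -77.89532, -107.68083
2. 55.96725, -136.55988
3. -22.01197, 39.69467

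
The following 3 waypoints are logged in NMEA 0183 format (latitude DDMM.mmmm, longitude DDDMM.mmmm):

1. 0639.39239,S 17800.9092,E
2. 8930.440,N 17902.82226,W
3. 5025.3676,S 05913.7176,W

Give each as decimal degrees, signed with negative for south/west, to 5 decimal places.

1. -6.65654, 178.01515
2. 89.50733, -179.04704
3. -50.42279, -59.22863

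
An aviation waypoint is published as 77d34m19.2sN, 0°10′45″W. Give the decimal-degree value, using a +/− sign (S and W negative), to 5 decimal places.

Latitude: 77 + 34/60 + 19.2/3600 = 77.572000
N → positive
λ: 0 + 10/60 + 45/3600 = 0.179167
W → negative

77.57200, -0.17917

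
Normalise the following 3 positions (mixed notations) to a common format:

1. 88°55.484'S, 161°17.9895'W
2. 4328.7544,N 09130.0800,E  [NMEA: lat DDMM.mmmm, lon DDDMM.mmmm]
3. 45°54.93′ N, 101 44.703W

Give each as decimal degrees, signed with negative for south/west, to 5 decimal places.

1. -88.92473, -161.29983
2. 43.47924, 91.50133
3. 45.91550, -101.74505

Point 1:
  Latitude: 55.484′ = 0.924733°; total 88.924733
  S ⇒ negate
  λ: 161 + 17.9895/60 = 161.299825
  W ⇒ negate
Point 2:
  Latitude: degrees = first 2 digits = 43, minutes = 28.7544; 43 + 28.7544/60 = 43.479240
  N ⇒ keep positive
  Longitude: degrees = first 3 digits = 91, minutes = 30.08; 91 + 30.08/60 = 91.501333
  E ⇒ keep positive
Point 3:
  φ: 54.93′ = 0.915500°; total 45.915500
  N → positive
  Longitude: 101 + 44.703/60 = 101.745050
  hemisphere W, so the sign is −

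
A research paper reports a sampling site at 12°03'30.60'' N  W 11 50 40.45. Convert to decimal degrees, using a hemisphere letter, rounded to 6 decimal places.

Lat: 12° + 3/60 + 30.6/3600 = 12 + 0.050000 + 0.008500 = 12.0585000
λ: 11° + 50/60 + 40.45/3600 = 11 + 0.833333 + 0.011236 = 11.8445694

12.058500° N, 11.844569° W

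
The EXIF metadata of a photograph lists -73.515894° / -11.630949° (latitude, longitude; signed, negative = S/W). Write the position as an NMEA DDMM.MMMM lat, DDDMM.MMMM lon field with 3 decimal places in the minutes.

Latitude is negative → S; |value| = 73.515894
Lat: minutes = (73.515894 − 73) × 60 = 30.95364
Longitude is negative → W; |value| = 11.630949
Longitude: fractional part 0.630949 → 37.85694 minutes

7330.954,S / 01137.857,W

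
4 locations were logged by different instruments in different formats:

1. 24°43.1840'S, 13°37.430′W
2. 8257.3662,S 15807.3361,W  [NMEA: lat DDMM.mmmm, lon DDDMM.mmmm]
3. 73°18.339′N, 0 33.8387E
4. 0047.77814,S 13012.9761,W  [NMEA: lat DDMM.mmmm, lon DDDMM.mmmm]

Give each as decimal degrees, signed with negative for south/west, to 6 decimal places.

1. -24.719733, -13.623833
2. -82.956103, -158.122268
3. 73.305650, 0.563978
4. -0.796302, -130.216268

Point 1:
  φ: 24 + 43.184/60 = 24.7197333
  S ⇒ negate
  λ: 13 + 37.43/60 = 13.6238333
  W ⇒ negate
Point 2:
  φ: degrees = first 2 digits = 82, minutes = 57.3662; 82 + 57.3662/60 = 82.9561033
  hemisphere S, so the sign is −
  Lon: degrees = first 3 digits = 158, minutes = 7.3361; 158 + 7.3361/60 = 158.1222683
  hemisphere W, so the sign is −
Point 3:
  Latitude: 18.339′ = 0.305650°; total 73.3056500
  N ⇒ keep positive
  Longitude: 0 + 33.8387/60 = 0.5639783
  E ⇒ keep positive
Point 4:
  φ: degrees = first 2 digits = 0, minutes = 47.77814; 0 + 47.77814/60 = 0.7963023
  S ⇒ negate
  Longitude: split at 3 digits → 130° and 12.9761′; 130 + 12.9761/60 = 130.2162683
  hemisphere W, so the sign is −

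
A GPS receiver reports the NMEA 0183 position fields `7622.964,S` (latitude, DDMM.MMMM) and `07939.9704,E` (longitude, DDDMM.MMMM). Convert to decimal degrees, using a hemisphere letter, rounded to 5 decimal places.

φ: split at 2 digits → 76° and 22.964′; 76 + 22.964/60 = 76.382733
Lon: split at 3 digits → 079° and 39.9704′; 79 + 39.9704/60 = 79.666173

76.38273° S, 79.66617° E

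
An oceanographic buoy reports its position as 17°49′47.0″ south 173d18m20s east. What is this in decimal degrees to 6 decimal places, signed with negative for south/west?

-17.829722, 173.305556

Latitude: 49′ + 47″ = 49.78333′; 17 + 49.78333/60 = 17.8297222
hemisphere S, so the sign is −
Lon: 173° + 18/60 + 20/3600 = 173 + 0.300000 + 0.005556 = 173.3055556
E → positive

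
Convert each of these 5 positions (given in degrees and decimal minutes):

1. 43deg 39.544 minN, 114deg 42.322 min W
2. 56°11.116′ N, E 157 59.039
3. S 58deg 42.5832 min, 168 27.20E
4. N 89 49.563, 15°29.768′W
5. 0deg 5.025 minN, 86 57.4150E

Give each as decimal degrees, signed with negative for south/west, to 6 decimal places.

1. 43.659067, -114.705367
2. 56.185267, 157.983983
3. -58.709720, 168.453333
4. 89.826050, -15.496133
5. 0.083750, 86.956917

Point 1:
  φ: 43 + 39.544/60 = 43.6590667
  N ⇒ keep positive
  λ: 42.322′ = 0.705367°; total 114.7053667
  W ⇒ negate
Point 2:
  φ: 56 + 11.116/60 = 56.1852667
  N ⇒ keep positive
  λ: 157 + 59.039/60 = 157.9839833
  E → positive
Point 3:
  φ: 58 + 42.5832/60 = 58.7097200
  hemisphere S, so the sign is −
  λ: 168 + 27.2/60 = 168.4533333
  E ⇒ keep positive
Point 4:
  Lat: 49.563′ = 0.826050°; total 89.8260500
  N → positive
  Longitude: 15 + 29.768/60 = 15.4961333
  W → negative
Point 5:
  Latitude: 0 + 5.025/60 = 0.0837500
  N → positive
  Longitude: 86 + 57.415/60 = 86.9569167
  E → positive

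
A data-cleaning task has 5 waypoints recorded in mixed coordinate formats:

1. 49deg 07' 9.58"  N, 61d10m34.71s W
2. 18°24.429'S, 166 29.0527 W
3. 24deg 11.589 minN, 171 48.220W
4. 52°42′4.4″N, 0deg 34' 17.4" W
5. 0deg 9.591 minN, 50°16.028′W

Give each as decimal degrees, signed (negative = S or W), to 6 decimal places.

1. 49.119328, -61.176308
2. -18.407150, -166.484212
3. 24.193150, -171.803667
4. 52.701222, -0.571500
5. 0.159850, -50.267133

Point 1:
  φ: 49° + 7/60 + 9.58/3600 = 49 + 0.116667 + 0.002661 = 49.1193278
  N → positive
  Lon: 10′ + 34.71″ = 10.57850′; 61 + 10.57850/60 = 61.1763083
  W → negative
Point 2:
  φ: 24.429′ = 0.407150°; total 18.4071500
  hemisphere S, so the sign is −
  Longitude: 29.0527′ = 0.484212°; total 166.4842117
  W ⇒ negate
Point 3:
  Lat: 24 + 11.589/60 = 24.1931500
  N → positive
  Lon: 48.22′ = 0.803667°; total 171.8036667
  W → negative
Point 4:
  Latitude: 42′ + 4.4″ = 42.07333′; 52 + 42.07333/60 = 52.7012222
  N ⇒ keep positive
  Lon: 0° + 34/60 + 17.4/3600 = 0 + 0.566667 + 0.004833 = 0.5715000
  hemisphere W, so the sign is −
Point 5:
  Lat: 9.591′ = 0.159850°; total 0.1598500
  N ⇒ keep positive
  Lon: 16.028′ = 0.267133°; total 50.2671333
  W → negative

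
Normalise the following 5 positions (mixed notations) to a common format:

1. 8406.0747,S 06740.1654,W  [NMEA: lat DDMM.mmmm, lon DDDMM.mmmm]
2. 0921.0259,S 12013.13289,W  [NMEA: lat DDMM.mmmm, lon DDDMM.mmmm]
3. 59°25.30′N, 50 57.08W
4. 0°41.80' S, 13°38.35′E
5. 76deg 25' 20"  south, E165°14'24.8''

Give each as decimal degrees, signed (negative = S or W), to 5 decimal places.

1. -84.10125, -67.66942
2. -9.35043, -120.21888
3. 59.42167, -50.95133
4. -0.69667, 13.63917
5. -76.42222, 165.24022

Point 1:
  Lat: split at 2 digits → 84° and 6.0747′; 84 + 6.0747/60 = 84.101245
  S → negative
  Longitude: split at 3 digits → 067° and 40.1654′; 67 + 40.1654/60 = 67.669423
  hemisphere W, so the sign is −
Point 2:
  Lat: split at 2 digits → 09° and 21.0259′; 9 + 21.0259/60 = 9.350432
  hemisphere S, so the sign is −
  Lon: degrees = first 3 digits = 120, minutes = 13.13289; 120 + 13.13289/60 = 120.218882
  hemisphere W, so the sign is −
Point 3:
  φ: 25.3′ = 0.421667°; total 59.421667
  N → positive
  λ: 50 + 57.08/60 = 50.951333
  W → negative
Point 4:
  φ: 0 + 41.8/60 = 0.696667
  S ⇒ negate
  Longitude: 13 + 38.35/60 = 13.639167
  E ⇒ keep positive
Point 5:
  Lat: 25′ + 20″ = 25.33333′; 76 + 25.33333/60 = 76.422222
  S ⇒ negate
  Longitude: 165 + 14/60 + 24.8/3600 = 165.240222
  E ⇒ keep positive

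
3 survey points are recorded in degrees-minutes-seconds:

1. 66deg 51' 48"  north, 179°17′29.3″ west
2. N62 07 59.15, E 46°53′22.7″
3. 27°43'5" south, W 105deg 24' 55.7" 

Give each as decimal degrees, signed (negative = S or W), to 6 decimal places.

1. 66.863333, -179.291472
2. 62.133097, 46.889639
3. -27.718056, -105.415472

Point 1:
  Latitude: 66° + 51/60 + 48/3600 = 66 + 0.850000 + 0.013333 = 66.8633333
  N → positive
  Lon: 179° + 17/60 + 29.3/3600 = 179 + 0.283333 + 0.008139 = 179.2914722
  W → negative
Point 2:
  Lat: 62 + 7/60 + 59.15/3600 = 62.1330972
  N ⇒ keep positive
  Longitude: 46 + 53/60 + 22.7/3600 = 46.8896389
  E ⇒ keep positive
Point 3:
  Latitude: 27° + 43/60 + 5/3600 = 27 + 0.716667 + 0.001389 = 27.7180556
  S ⇒ negate
  λ: 105 + 24/60 + 55.7/3600 = 105.4154722
  hemisphere W, so the sign is −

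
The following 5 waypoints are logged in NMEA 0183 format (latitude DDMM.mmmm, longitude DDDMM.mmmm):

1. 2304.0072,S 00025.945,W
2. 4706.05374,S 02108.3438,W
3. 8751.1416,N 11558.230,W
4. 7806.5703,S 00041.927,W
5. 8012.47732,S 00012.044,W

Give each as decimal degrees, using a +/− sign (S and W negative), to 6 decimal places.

1. -23.066787, -0.432417
2. -47.100896, -21.139063
3. 87.852360, -115.970500
4. -78.109505, -0.698783
5. -80.207955, -0.200733

Point 1:
  Lat: split at 2 digits → 23° and 4.0072′; 23 + 4.0072/60 = 23.0667867
  hemisphere S, so the sign is −
  λ: split at 3 digits → 000° and 25.945′; 0 + 25.945/60 = 0.4324167
  hemisphere W, so the sign is −
Point 2:
  φ: split at 2 digits → 47° and 6.05374′; 47 + 6.05374/60 = 47.1008957
  S ⇒ negate
  λ: degrees = first 3 digits = 21, minutes = 8.3438; 21 + 8.3438/60 = 21.1390633
  W → negative
Point 3:
  Lat: degrees = first 2 digits = 87, minutes = 51.1416; 87 + 51.1416/60 = 87.8523600
  N ⇒ keep positive
  Longitude: degrees = first 3 digits = 115, minutes = 58.23; 115 + 58.23/60 = 115.9705000
  hemisphere W, so the sign is −
Point 4:
  φ: split at 2 digits → 78° and 6.5703′; 78 + 6.5703/60 = 78.1095050
  hemisphere S, so the sign is −
  λ: degrees = first 3 digits = 0, minutes = 41.927; 0 + 41.927/60 = 0.6987833
  W → negative
Point 5:
  Latitude: degrees = first 2 digits = 80, minutes = 12.47732; 80 + 12.47732/60 = 80.2079553
  S → negative
  Longitude: degrees = first 3 digits = 0, minutes = 12.044; 0 + 12.044/60 = 0.2007333
  hemisphere W, so the sign is −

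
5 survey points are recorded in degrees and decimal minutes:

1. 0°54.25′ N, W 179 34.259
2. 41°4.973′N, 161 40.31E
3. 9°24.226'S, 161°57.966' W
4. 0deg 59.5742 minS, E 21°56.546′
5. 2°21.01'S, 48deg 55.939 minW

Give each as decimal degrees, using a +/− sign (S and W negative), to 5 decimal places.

1. 0.90417, -179.57098
2. 41.08288, 161.67183
3. -9.40377, -161.96610
4. -0.99290, 21.94243
5. -2.35017, -48.93232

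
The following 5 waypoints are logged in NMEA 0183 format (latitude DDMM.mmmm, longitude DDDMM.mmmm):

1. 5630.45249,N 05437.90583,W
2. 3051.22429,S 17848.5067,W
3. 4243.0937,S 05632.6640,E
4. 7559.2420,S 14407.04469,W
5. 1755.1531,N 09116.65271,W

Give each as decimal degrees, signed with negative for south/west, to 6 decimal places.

1. 56.507542, -54.631764
2. -30.853738, -178.808445
3. -42.718228, 56.544400
4. -75.987367, -144.117412
5. 17.919218, -91.277545

Point 1:
  φ: degrees = first 2 digits = 56, minutes = 30.45249; 56 + 30.45249/60 = 56.5075415
  N → positive
  Lon: split at 3 digits → 054° and 37.90583′; 54 + 37.90583/60 = 54.6317638
  W → negative
Point 2:
  Lat: degrees = first 2 digits = 30, minutes = 51.22429; 30 + 51.22429/60 = 30.8537382
  hemisphere S, so the sign is −
  λ: split at 3 digits → 178° and 48.5067′; 178 + 48.5067/60 = 178.8084450
  W ⇒ negate
Point 3:
  Lat: degrees = first 2 digits = 42, minutes = 43.0937; 42 + 43.0937/60 = 42.7182283
  hemisphere S, so the sign is −
  Lon: split at 3 digits → 056° and 32.664′; 56 + 32.664/60 = 56.5444000
  E → positive
Point 4:
  Lat: split at 2 digits → 75° and 59.242′; 75 + 59.242/60 = 75.9873667
  S → negative
  Longitude: degrees = first 3 digits = 144, minutes = 7.04469; 144 + 7.04469/60 = 144.1174115
  W ⇒ negate
Point 5:
  Latitude: split at 2 digits → 17° and 55.1531′; 17 + 55.1531/60 = 17.9192183
  N → positive
  Longitude: split at 3 digits → 091° and 16.65271′; 91 + 16.65271/60 = 91.2775452
  hemisphere W, so the sign is −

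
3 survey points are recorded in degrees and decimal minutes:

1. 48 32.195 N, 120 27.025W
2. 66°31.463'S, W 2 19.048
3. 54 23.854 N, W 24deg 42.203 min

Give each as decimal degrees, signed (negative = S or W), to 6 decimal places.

Point 1:
  Lat: 48 + 32.195/60 = 48.5365833
  N ⇒ keep positive
  Lon: 120 + 27.025/60 = 120.4504167
  W → negative
Point 2:
  φ: 31.463′ = 0.524383°; total 66.5243833
  S → negative
  Longitude: 2 + 19.048/60 = 2.3174667
  W → negative
Point 3:
  φ: 54 + 23.854/60 = 54.3975667
  N → positive
  λ: 42.203′ = 0.703383°; total 24.7033833
  hemisphere W, so the sign is −

1. 48.536583, -120.450417
2. -66.524383, -2.317467
3. 54.397567, -24.703383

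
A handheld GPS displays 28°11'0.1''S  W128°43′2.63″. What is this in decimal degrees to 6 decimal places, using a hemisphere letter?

Lat: 28° + 11/60 + 0.1/3600 = 28 + 0.183333 + 0.000028 = 28.1833611
Longitude: 128 + 43/60 + 2.63/3600 = 128.7173972

28.183361° S, 128.717397° W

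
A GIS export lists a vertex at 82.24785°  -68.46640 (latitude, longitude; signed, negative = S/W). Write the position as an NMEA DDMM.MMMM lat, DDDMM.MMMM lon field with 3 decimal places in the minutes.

Latitude: 82° + 0.247850 × 60 = 82° 14.87100′
Longitude is negative → W; |value| = 68.466400
Lon: minutes = (68.466400 − 68) × 60 = 27.98400

8214.871,N / 06827.984,W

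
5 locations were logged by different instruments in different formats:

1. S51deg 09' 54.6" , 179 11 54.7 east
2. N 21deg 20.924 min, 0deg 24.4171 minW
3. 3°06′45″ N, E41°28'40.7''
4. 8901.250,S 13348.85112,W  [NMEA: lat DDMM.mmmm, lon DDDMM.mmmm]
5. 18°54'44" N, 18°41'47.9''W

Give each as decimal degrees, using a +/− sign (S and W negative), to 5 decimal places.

1. -51.16517, 179.19853
2. 21.34873, -0.40695
3. 3.11250, 41.47797
4. -89.02083, -133.81419
5. 18.91222, -18.69664

Point 1:
  Lat: 51 + 9/60 + 54.6/3600 = 51.165167
  hemisphere S, so the sign is −
  Lon: 179° + 11/60 + 54.7/3600 = 179 + 0.183333 + 0.015194 = 179.198528
  E → positive
Point 2:
  Lat: 20.924′ = 0.348733°; total 21.348733
  N ⇒ keep positive
  λ: 24.4171′ = 0.406952°; total 0.406952
  W ⇒ negate
Point 3:
  φ: 6′ + 45″ = 6.75000′; 3 + 6.75000/60 = 3.112500
  N ⇒ keep positive
  Longitude: 41° + 28/60 + 40.7/3600 = 41 + 0.466667 + 0.011306 = 41.477972
  E ⇒ keep positive
Point 4:
  Latitude: degrees = first 2 digits = 89, minutes = 1.25; 89 + 1.25/60 = 89.020833
  S ⇒ negate
  Lon: split at 3 digits → 133° and 48.85112′; 133 + 48.85112/60 = 133.814185
  W → negative
Point 5:
  Latitude: 18 + 54/60 + 44/3600 = 18.912222
  N → positive
  Longitude: 41′ + 47.9″ = 41.79833′; 18 + 41.79833/60 = 18.696639
  hemisphere W, so the sign is −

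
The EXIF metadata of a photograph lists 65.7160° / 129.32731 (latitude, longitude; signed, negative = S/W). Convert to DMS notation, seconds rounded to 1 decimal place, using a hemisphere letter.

65°42′57.6″ N, 129°19′38.3″ E

Lat: whole degrees 65; 42.96000′ → 42′ and 57.600″
Lon: 0.327310 × 60 = 19.63860′ → 19′, remainder × 60 = 38.316″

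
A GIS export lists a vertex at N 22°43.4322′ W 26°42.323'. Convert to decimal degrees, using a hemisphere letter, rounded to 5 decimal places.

Lat: 43.4322′ = 0.723870°; total 22.723870
λ: 42.323′ = 0.705383°; total 26.705383

22.72387° N, 26.70538° W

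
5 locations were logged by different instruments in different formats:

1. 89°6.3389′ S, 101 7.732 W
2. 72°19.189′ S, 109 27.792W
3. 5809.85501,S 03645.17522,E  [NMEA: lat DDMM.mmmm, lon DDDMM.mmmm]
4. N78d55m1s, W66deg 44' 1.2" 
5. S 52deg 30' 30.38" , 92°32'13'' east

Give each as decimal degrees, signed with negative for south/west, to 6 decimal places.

1. -89.105648, -101.128867
2. -72.319817, -109.463200
3. -58.164250, 36.752920
4. 78.916944, -66.733667
5. -52.508439, 92.536944

Point 1:
  φ: 6.3389′ = 0.105648°; total 89.1056483
  hemisphere S, so the sign is −
  λ: 101 + 7.732/60 = 101.1288667
  hemisphere W, so the sign is −
Point 2:
  Lat: 19.189′ = 0.319817°; total 72.3198167
  S → negative
  Lon: 109 + 27.792/60 = 109.4632000
  W → negative
Point 3:
  Latitude: degrees = first 2 digits = 58, minutes = 9.85501; 58 + 9.85501/60 = 58.1642502
  S → negative
  λ: split at 3 digits → 036° and 45.17522′; 36 + 45.17522/60 = 36.7529203
  E → positive
Point 4:
  φ: 55′ + 1″ = 55.01667′; 78 + 55.01667/60 = 78.9169444
  N → positive
  Lon: 66 + 44/60 + 1.2/3600 = 66.7336667
  hemisphere W, so the sign is −
Point 5:
  Lat: 52° + 30/60 + 30.38/3600 = 52 + 0.500000 + 0.008439 = 52.5084389
  S → negative
  Lon: 92 + 32/60 + 13/3600 = 92.5369444
  E → positive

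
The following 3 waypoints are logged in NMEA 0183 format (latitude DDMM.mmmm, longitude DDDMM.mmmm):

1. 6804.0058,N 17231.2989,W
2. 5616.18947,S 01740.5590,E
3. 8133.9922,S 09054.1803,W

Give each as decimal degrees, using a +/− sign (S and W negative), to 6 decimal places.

Point 1:
  Latitude: degrees = first 2 digits = 68, minutes = 4.0058; 68 + 4.0058/60 = 68.0667633
  N ⇒ keep positive
  Lon: degrees = first 3 digits = 172, minutes = 31.2989; 172 + 31.2989/60 = 172.5216483
  W ⇒ negate
Point 2:
  φ: split at 2 digits → 56° and 16.18947′; 56 + 16.18947/60 = 56.2698245
  S ⇒ negate
  Lon: split at 3 digits → 017° and 40.559′; 17 + 40.559/60 = 17.6759833
  E → positive
Point 3:
  Latitude: split at 2 digits → 81° and 33.9922′; 81 + 33.9922/60 = 81.5665367
  hemisphere S, so the sign is −
  λ: degrees = first 3 digits = 90, minutes = 54.1803; 90 + 54.1803/60 = 90.9030050
  W → negative

1. 68.066763, -172.521648
2. -56.269825, 17.675983
3. -81.566537, -90.903005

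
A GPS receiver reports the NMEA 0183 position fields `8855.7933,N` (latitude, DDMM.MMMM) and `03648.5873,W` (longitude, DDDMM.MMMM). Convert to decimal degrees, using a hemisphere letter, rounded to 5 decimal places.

88.92989° N, 36.80979° W

Lat: split at 2 digits → 88° and 55.7933′; 88 + 55.7933/60 = 88.929888
Lon: degrees = first 3 digits = 36, minutes = 48.5873; 36 + 48.5873/60 = 36.809788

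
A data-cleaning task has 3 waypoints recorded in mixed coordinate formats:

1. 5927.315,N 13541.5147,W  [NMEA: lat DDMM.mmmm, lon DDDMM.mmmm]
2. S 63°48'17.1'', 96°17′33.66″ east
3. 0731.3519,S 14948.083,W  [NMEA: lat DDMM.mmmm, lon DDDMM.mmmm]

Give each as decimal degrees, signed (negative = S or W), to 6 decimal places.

1. 59.455250, -135.691912
2. -63.804750, 96.292683
3. -7.522532, -149.801383

Point 1:
  φ: split at 2 digits → 59° and 27.315′; 59 + 27.315/60 = 59.4552500
  N ⇒ keep positive
  λ: split at 3 digits → 135° and 41.5147′; 135 + 41.5147/60 = 135.6919117
  W ⇒ negate
Point 2:
  φ: 48′ + 17.1″ = 48.28500′; 63 + 48.28500/60 = 63.8047500
  S → negative
  Lon: 96° + 17/60 + 33.66/3600 = 96 + 0.283333 + 0.009350 = 96.2926833
  E ⇒ keep positive
Point 3:
  Latitude: degrees = first 2 digits = 7, minutes = 31.3519; 7 + 31.3519/60 = 7.5225317
  S → negative
  Lon: split at 3 digits → 149° and 48.083′; 149 + 48.083/60 = 149.8013833
  W → negative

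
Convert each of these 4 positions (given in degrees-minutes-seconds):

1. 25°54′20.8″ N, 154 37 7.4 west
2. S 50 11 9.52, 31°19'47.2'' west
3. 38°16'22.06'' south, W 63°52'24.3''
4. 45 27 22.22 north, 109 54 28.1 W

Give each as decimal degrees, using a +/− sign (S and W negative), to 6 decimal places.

1. 25.905778, -154.618722
2. -50.185978, -31.329778
3. -38.272794, -63.873417
4. 45.456172, -109.907806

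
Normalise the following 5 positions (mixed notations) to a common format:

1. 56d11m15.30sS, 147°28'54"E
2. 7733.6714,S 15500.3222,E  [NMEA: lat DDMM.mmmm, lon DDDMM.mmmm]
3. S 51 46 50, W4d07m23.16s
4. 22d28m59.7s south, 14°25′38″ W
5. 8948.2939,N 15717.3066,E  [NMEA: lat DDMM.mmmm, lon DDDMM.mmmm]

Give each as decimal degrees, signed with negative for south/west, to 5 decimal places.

1. -56.18758, 147.48167
2. -77.56119, 155.00537
3. -51.78056, -4.12310
4. -22.48325, -14.42722
5. 89.80490, 157.28844

Point 1:
  φ: 56° + 11/60 + 15.3/3600 = 56 + 0.183333 + 0.004250 = 56.187583
  hemisphere S, so the sign is −
  λ: 28′ + 54″ = 28.90000′; 147 + 28.90000/60 = 147.481667
  E ⇒ keep positive
Point 2:
  Lat: degrees = first 2 digits = 77, minutes = 33.6714; 77 + 33.6714/60 = 77.561190
  hemisphere S, so the sign is −
  Lon: degrees = first 3 digits = 155, minutes = 0.3222; 155 + 0.3222/60 = 155.005370
  E ⇒ keep positive
Point 3:
  Latitude: 51° + 46/60 + 50/3600 = 51 + 0.766667 + 0.013889 = 51.780556
  hemisphere S, so the sign is −
  λ: 4° + 7/60 + 23.16/3600 = 4 + 0.116667 + 0.006433 = 4.123100
  W → negative
Point 4:
  Latitude: 22° + 28/60 + 59.7/3600 = 22 + 0.466667 + 0.016583 = 22.483250
  hemisphere S, so the sign is −
  Longitude: 25′ + 38″ = 25.63333′; 14 + 25.63333/60 = 14.427222
  W → negative
Point 5:
  Lat: split at 2 digits → 89° and 48.2939′; 89 + 48.2939/60 = 89.804898
  N ⇒ keep positive
  Lon: split at 3 digits → 157° and 17.3066′; 157 + 17.3066/60 = 157.288443
  E → positive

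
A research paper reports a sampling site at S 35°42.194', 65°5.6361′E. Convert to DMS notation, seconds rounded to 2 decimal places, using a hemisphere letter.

Latitude: 42.19400′ → 42′ and 0.19400 × 60 = 11.6400″
Longitude: 5.63610′ → 5′ and 0.63610 × 60 = 38.1660″

35°42′11.64″ S, 65°05′38.17″ E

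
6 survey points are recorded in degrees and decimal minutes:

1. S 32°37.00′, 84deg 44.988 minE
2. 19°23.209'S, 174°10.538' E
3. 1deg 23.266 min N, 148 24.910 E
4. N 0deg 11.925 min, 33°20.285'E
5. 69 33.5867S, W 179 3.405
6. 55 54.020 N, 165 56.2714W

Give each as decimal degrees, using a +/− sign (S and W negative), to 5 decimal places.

1. -32.61667, 84.74980
2. -19.38682, 174.17563
3. 1.38777, 148.41517
4. 0.19875, 33.33808
5. -69.55978, -179.05675
6. 55.90033, -165.93786

Point 1:
  Lat: 37′ = 0.616667°; total 32.616667
  hemisphere S, so the sign is −
  Lon: 84 + 44.988/60 = 84.749800
  E ⇒ keep positive
Point 2:
  φ: 23.209′ = 0.386817°; total 19.386817
  S → negative
  Longitude: 174 + 10.538/60 = 174.175633
  E → positive
Point 3:
  Latitude: 23.266′ = 0.387767°; total 1.387767
  N → positive
  Lon: 148 + 24.91/60 = 148.415167
  E ⇒ keep positive
Point 4:
  Lat: 0 + 11.925/60 = 0.198750
  N ⇒ keep positive
  Lon: 20.285′ = 0.338083°; total 33.338083
  E → positive
Point 5:
  Lat: 33.5867′ = 0.559778°; total 69.559778
  S ⇒ negate
  λ: 3.405′ = 0.056750°; total 179.056750
  hemisphere W, so the sign is −
Point 6:
  Latitude: 55 + 54.02/60 = 55.900333
  N → positive
  λ: 165 + 56.2714/60 = 165.937857
  hemisphere W, so the sign is −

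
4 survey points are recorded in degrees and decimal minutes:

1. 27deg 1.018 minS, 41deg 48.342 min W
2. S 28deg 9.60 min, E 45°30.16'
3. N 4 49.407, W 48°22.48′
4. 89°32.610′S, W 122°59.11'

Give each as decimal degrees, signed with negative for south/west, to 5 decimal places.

1. -27.01697, -41.80570
2. -28.16000, 45.50267
3. 4.82345, -48.37467
4. -89.54350, -122.98517

Point 1:
  Lat: 27 + 1.018/60 = 27.016967
  S ⇒ negate
  Longitude: 41 + 48.342/60 = 41.805700
  hemisphere W, so the sign is −
Point 2:
  Latitude: 9.6′ = 0.160000°; total 28.160000
  hemisphere S, so the sign is −
  Longitude: 45 + 30.16/60 = 45.502667
  E → positive
Point 3:
  Latitude: 49.407′ = 0.823450°; total 4.823450
  N → positive
  Longitude: 22.48′ = 0.374667°; total 48.374667
  W ⇒ negate
Point 4:
  Latitude: 32.61′ = 0.543500°; total 89.543500
  S → negative
  λ: 122 + 59.11/60 = 122.985167
  hemisphere W, so the sign is −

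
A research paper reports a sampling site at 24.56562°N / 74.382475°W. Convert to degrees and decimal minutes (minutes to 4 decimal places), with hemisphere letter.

24° 33.9372′ N, 74° 22.9485′ W

Latitude: minutes = (24.565620 − 24) × 60 = 33.937200
Lon: fractional part 0.382475 → 22.948500 minutes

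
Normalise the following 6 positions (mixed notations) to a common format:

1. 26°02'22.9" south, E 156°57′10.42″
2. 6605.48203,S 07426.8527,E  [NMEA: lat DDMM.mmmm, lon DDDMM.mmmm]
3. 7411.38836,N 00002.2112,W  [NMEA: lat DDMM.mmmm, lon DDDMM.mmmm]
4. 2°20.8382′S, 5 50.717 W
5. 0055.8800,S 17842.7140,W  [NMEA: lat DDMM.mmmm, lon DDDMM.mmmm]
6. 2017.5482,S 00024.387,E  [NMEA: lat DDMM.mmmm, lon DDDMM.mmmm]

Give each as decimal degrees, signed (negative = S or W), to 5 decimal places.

Point 1:
  Lat: 26 + 2/60 + 22.9/3600 = 26.039694
  S → negative
  Lon: 57′ + 10.42″ = 57.17367′; 156 + 57.17367/60 = 156.952894
  E → positive
Point 2:
  Lat: degrees = first 2 digits = 66, minutes = 5.48203; 66 + 5.48203/60 = 66.091367
  S → negative
  Longitude: degrees = first 3 digits = 74, minutes = 26.8527; 74 + 26.8527/60 = 74.447545
  E → positive
Point 3:
  Lat: split at 2 digits → 74° and 11.38836′; 74 + 11.38836/60 = 74.189806
  N → positive
  Lon: split at 3 digits → 000° and 2.2112′; 0 + 2.2112/60 = 0.036853
  W → negative
Point 4:
  φ: 20.8382′ = 0.347303°; total 2.347303
  S ⇒ negate
  λ: 50.717′ = 0.845283°; total 5.845283
  W ⇒ negate
Point 5:
  φ: degrees = first 2 digits = 0, minutes = 55.88; 0 + 55.88/60 = 0.931333
  S → negative
  λ: split at 3 digits → 178° and 42.714′; 178 + 42.714/60 = 178.711900
  W ⇒ negate
Point 6:
  φ: split at 2 digits → 20° and 17.5482′; 20 + 17.5482/60 = 20.292470
  S → negative
  Longitude: split at 3 digits → 000° and 24.387′; 0 + 24.387/60 = 0.406450
  E ⇒ keep positive

1. -26.03969, 156.95289
2. -66.09137, 74.44755
3. 74.18981, -0.03685
4. -2.34730, -5.84528
5. -0.93133, -178.71190
6. -20.29247, 0.40645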